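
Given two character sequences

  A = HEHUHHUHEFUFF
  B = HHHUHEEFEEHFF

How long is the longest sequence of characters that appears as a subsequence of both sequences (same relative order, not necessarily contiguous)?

9

Taking H (A #3, B #1); then H (A #5, B #2); then H (A #6, B #3); then U (A #7, B #4); then H (A #8, B #5); then E (A #9, B #7); then F (A #10, B #8); then F (A #12, B #12); then F (A #13, B #13) gives a common subsequence of length 9. Since dp[13][13] = 9, nothing longer is possible.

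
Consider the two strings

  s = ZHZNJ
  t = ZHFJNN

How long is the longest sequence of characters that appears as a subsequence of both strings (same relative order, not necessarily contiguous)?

3

Pick Z [1,1], then H [2,2], then N [4,6]; all 3 characters appear in both, in order. dp[5][6] = 3 confirms this is the maximum.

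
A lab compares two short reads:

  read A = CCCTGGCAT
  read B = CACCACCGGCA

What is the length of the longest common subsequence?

7

Let dp[i][j] be the LCS length of the first i bases of read A and the first j bases of read B. dp[i][j] = dp[i-1][j-1]+1 when the i-th and j-th bases match, else max(dp[i-1][j], dp[i][j-1]).
    ·  C  A  C  C  A  C  C  G  G  C  A
 ·  0  0  0  0  0  0  0  0  0  0  0  0
 C  0  1  1  1  1  1  1  1  1  1  1  1
 C  0  1  1  2  2  2  2  2  2  2  2  2
 C  0  1  1  2  3  3  3  3  3  3  3  3
 T  0  1  1  2  3  3  3  3  3  3  3  3
 G  0  1  1  2  3  3  3  3  4  4  4  4
 G  0  1  1  2  3  3  3  3  4  5  5  5
 C  0  1  1  2  3  3  4  4  4  5  6  6
 A  0  1  2  2  3  4  4  4  4  5  6  7
 T  0  1  2  2  3  4  4  4  4  5  6  7
dp[9][11] = 7. One LCS (by backtracking along matches): CCCGGCA.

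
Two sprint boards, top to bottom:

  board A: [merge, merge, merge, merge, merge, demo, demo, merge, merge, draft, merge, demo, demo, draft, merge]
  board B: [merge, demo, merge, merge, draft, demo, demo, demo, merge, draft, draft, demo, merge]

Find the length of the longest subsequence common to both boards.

Match merge [1,1], merge [2,3], merge [3,4], demo [6,7], demo [7,8], merge [8,9], draft [10,11], demo [13,12], merge [15,13] — 9 tasks in the same relative order in both. The LCS DP gives dp[15][13] = 9, so this is optimal.

9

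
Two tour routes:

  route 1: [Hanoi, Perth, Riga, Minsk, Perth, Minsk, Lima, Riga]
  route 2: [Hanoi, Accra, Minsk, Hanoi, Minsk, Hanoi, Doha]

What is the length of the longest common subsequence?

3

Match Hanoi (route 1 #1, route 2 #1); then Minsk (route 1 #4, route 2 #3); then Minsk (route 1 #6, route 2 #5) — 3 stops in the same relative order in both. The LCS DP gives dp[8][7] = 3, so this is optimal.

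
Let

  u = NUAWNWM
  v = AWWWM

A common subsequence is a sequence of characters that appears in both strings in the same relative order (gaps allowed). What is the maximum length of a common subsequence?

Taking A (u #3, v #1), then W (u #4, v #3), then W (u #6, v #4), then M (u #7, v #5) gives a common subsequence of length 4. The LCS DP gives dp[7][5] = 4, so this is optimal.

4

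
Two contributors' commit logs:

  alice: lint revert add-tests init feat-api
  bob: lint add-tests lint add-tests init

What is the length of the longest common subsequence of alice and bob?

Taking lint [1,3], then add-tests [3,4], then init [4,5] gives a common subsequence of length 3. Since dp[5][5] = 3, nothing longer is possible.

3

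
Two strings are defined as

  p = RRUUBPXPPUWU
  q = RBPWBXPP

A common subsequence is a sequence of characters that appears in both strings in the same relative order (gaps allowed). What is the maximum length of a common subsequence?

6

Let dp[i][j] be the LCS length of the first i characters of p and the first j characters of q. dp[i][j] = dp[i-1][j-1]+1 when the i-th and j-th characters match, else max(dp[i-1][j], dp[i][j-1]).
    ·  R  B  P  W  B  X  P  P
 ·  0  0  0  0  0  0  0  0  0
 R  0  1  1  1  1  1  1  1  1
 R  0  1  1  1  1  1  1  1  1
 U  0  1  1  1  1  1  1  1  1
 U  0  1  1  1  1  1  1  1  1
 B  0  1  2  2  2  2  2  2  2
 P  0  1  2  3  3  3  3  3  3
 X  0  1  2  3  3  3  4  4  4
 P  0  1  2  3  3  3  4  5  5
 P  0  1  2  3  3  3  4  5  6
 U  0  1  2  3  3  3  4  5  6
 W  0  1  2  3  4  4  4  5  6
 U  0  1  2  3  4  4  4  5  6
dp[12][8] = 6. One LCS (by backtracking along matches): RBPXPP.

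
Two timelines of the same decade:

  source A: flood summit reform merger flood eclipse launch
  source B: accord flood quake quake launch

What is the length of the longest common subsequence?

Pick flood [1,2] → launch [7,5]; all 2 events appear in both, in order. dp[7][5] = 2 confirms this is the maximum.

2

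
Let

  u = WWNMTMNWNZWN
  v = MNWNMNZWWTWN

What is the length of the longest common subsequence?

7

Let dp[i][j] be the LCS length of the first i characters of u and the first j characters of v. dp[i][j] = dp[i-1][j-1]+1 when the i-th and j-th characters match, else max(dp[i-1][j], dp[i][j-1]).
    ·  M  N  W  N  M  N  Z  W  W  T  W  N
 ·  0  0  0  0  0  0  0  0  0  0  0  0  0
 W  0  0  0  1  1  1  1  1  1  1  1  1  1
 W  0  0  0  1  1  1  1  1  2  2  2  2  2
 N  0  0  1  1  2  2  2  2  2  2  2  2  3
 M  0  1  1  1  2  3  3  3  3  3  3  3  3
 T  0  1  1  1  2  3  3  3  3  3  4  4  4
 M  0  1  1  1  2  3  3  3  3  3  4  4  4
 N  0  1  2  2  2  3  4  4  4  4  4  4  5
 W  0  1  2  3  3  3  4  4  5  5  5  5  5
 N  0  1  2  3  4  4  4  4  5  5  5  5  6
 Z  0  1  2  3  4  4  4  5  5  5  5  5  6
 W  0  1  2  3  4  4  4  5  6  6  6  6  6
 N  0  1  2  3  4  4  5  5  6  6  6  6  7
dp[12][12] = 7. One LCS (by backtracking along matches): WNMNWWN.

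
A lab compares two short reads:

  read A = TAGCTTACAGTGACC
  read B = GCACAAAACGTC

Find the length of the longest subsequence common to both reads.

Match G at read A[3]=read B[1], then C at read A[4]=read B[2], then A at read A[7]=read B[3], then C at read A[8]=read B[4], then A at read A[9]=read B[8], then G at read A[10]=read B[10], then T at read A[11]=read B[11], then C at read A[15]=read B[12] — 8 bases in the same relative order in both. The LCS DP gives dp[15][12] = 8, so this is optimal.

8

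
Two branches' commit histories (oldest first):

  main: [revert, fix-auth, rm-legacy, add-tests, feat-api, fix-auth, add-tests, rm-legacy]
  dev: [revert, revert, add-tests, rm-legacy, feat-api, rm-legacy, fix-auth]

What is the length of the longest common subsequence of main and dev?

One common subsequence of length 4: revert at main[1]=dev[2] → rm-legacy at main[3]=dev[4] → feat-api at main[5]=dev[5] → fix-auth at main[6]=dev[7]. The LCS DP gives dp[8][7] = 4, so this is optimal.

4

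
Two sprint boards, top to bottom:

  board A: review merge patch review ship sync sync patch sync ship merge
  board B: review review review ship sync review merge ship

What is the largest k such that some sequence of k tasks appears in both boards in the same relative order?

Match review [1,2], review [4,3], ship [5,4], sync [6,5], ship [10,8] — 5 tasks in the same relative order in both. dp[11][8] = 5 confirms this is the maximum.

5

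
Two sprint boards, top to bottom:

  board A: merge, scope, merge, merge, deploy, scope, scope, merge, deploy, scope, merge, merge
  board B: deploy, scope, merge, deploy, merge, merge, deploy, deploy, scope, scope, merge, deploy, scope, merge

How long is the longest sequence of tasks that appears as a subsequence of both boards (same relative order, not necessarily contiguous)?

10

Taking merge (board A #1, board B #3), then merge (board A #3, board B #5), then merge (board A #4, board B #6), then deploy (board A #5, board B #8), then scope (board A #6, board B #9), then scope (board A #7, board B #10), then merge (board A #8, board B #11), then deploy (board A #9, board B #12), then scope (board A #10, board B #13), then merge (board A #12, board B #14) gives a common subsequence of length 10. Since dp[12][14] = 10, nothing longer is possible.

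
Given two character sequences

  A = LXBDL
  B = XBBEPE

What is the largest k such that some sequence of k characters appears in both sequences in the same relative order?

Let dp[i][j] be the LCS length of the first i characters of A and the first j characters of B. dp[i][j] = dp[i-1][j-1]+1 when the i-th and j-th characters match, else max(dp[i-1][j], dp[i][j-1]).
    ·  X  B  B  E  P  E
 ·  0  0  0  0  0  0  0
 L  0  0  0  0  0  0  0
 X  0  1  1  1  1  1  1
 B  0  1  2  2  2  2  2
 D  0  1  2  2  2  2  2
 L  0  1  2  2  2  2  2
dp[5][6] = 2. One LCS (by backtracking along matches): XB.

2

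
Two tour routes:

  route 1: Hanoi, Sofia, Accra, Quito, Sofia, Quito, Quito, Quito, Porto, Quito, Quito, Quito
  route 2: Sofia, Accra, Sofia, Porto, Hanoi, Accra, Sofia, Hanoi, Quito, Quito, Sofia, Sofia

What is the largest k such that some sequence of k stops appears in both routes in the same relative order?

Pick Sofia [2,1], then Accra [3,2], then Sofia [5,3], then Porto [9,4], then Quito [10,9], then Quito [11,10]; all 6 stops appear in both, in order. dp[12][12] = 6 confirms this is the maximum.

6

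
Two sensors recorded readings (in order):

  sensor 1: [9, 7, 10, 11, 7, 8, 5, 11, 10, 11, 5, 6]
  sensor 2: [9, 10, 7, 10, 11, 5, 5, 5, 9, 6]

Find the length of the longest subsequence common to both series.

7

Let dp[i][j] be the LCS length of the first i values of sensor 1 and the first j values of sensor 2. dp[i][j] = dp[i-1][j-1]+1 when the i-th and j-th values match, else max(dp[i-1][j], dp[i][j-1]).
    ·  9 10  7 10 11  5  5  5  9  6
 ·  0  0  0  0  0  0  0  0  0  0  0
 9  0  1  1  1  1  1  1  1  1  1  1
 7  0  1  1  2  2  2  2  2  2  2  2
10  0  1  2  2  3  3  3  3  3  3  3
11  0  1  2  2  3  4  4  4  4  4  4
 7  0  1  2  3  3  4  4  4  4  4  4
 8  0  1  2  3  3  4  4  4  4  4  4
 5  0  1  2  3  3  4  5  5  5  5  5
11  0  1  2  3  3  4  5  5  5  5  5
10  0  1  2  3  4  4  5  5  5  5  5
11  0  1  2  3  4  5  5  5  5  5  5
 5  0  1  2  3  4  5  6  6  6  6  6
 6  0  1  2  3  4  5  6  6  6  6  7
dp[12][10] = 7. One LCS (by backtracking along matches): 9, 7, 10, 11, 5, 5, 6.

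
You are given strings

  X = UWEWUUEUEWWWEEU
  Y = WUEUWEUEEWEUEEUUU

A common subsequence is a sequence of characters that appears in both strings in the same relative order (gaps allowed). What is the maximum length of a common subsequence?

10

Taking U [1,4], then W [2,5], then E [3,6], then U [6,7], then E [7,8], then E [9,9], then W [10,10], then E [13,13], then E [14,14], then U [15,17] gives a common subsequence of length 10, and the DP table's final entry dp[15][17] is also 10, so no common subsequence is longer.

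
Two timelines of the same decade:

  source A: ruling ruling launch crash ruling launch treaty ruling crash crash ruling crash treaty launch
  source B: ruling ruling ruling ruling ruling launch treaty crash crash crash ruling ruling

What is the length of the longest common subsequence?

8

One common subsequence of length 8: ruling at source A[1]=source B[3], ruling at source A[2]=source B[4], ruling at source A[5]=source B[5], launch at source A[6]=source B[6], treaty at source A[7]=source B[7], crash at source A[9]=source B[9], crash at source A[10]=source B[10], ruling at source A[11]=source B[12], and the DP table's final entry dp[14][12] is also 8, so no common subsequence is longer.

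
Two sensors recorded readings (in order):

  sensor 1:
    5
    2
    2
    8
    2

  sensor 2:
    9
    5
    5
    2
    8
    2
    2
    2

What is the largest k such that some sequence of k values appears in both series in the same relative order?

Let dp[i][j] be the LCS length of the first i values of sensor 1 and the first j values of sensor 2. dp[i][j] = dp[i-1][j-1]+1 when the i-th and j-th values match, else max(dp[i-1][j], dp[i][j-1]).
    ·  9  5  5  2  8  2  2  2
 ·  0  0  0  0  0  0  0  0  0
 5  0  0  1  1  1  1  1  1  1
 2  0  0  1  1  2  2  2  2  2
 2  0  0  1  1  2  2  3  3  3
 8  0  0  1  1  2  3  3  3  3
 2  0  0  1  1  2  3  4  4  4
dp[5][8] = 4. One LCS (by backtracking along matches): 5, 2, 2, 2.

4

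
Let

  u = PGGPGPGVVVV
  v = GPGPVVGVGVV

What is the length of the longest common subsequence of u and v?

8

Let dp[i][j] be the LCS length of the first i characters of u and the first j characters of v. dp[i][j] = dp[i-1][j-1]+1 when the i-th and j-th characters match, else max(dp[i-1][j], dp[i][j-1]).
    ·  G  P  G  P  V  V  G  V  G  V  V
 ·  0  0  0  0  0  0  0  0  0  0  0  0
 P  0  0  1  1  1  1  1  1  1  1  1  1
 G  0  1  1  2  2  2  2  2  2  2  2  2
 G  0  1  1  2  2  2  2  3  3  3  3  3
 P  0  1  2  2  3  3  3  3  3  3  3  3
 G  0  1  2  3  3  3  3  4  4  4  4  4
 P  0  1  2  3  4  4  4  4  4  4  4  4
 G  0  1  2  3  4  4  4  5  5  5  5  5
 V  0  1  2  3  4  5  5  5  6  6  6  6
 V  0  1  2  3  4  5  6  6  6  6  7  7
 V  0  1  2  3  4  5  6  6  7  7  7  8
 V  0  1  2  3  4  5  6  6  7  7  8  8
dp[11][11] = 8. One LCS (by backtracking along matches): GPGPGVVV.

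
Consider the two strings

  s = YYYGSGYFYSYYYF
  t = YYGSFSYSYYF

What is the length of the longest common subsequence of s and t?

Match Y [2,1], Y [3,2], G [4,3], S [5,4], F [8,5], Y [9,7], S [10,8], Y [12,9], Y [13,10], F [14,11] — 10 characters in the same relative order in both. Since dp[14][11] = 10, nothing longer is possible.

10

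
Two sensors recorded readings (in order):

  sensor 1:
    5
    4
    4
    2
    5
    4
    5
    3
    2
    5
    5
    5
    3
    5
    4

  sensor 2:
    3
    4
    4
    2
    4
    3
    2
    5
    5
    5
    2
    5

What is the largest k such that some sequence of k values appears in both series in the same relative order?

Match 4 at sensor 1[2]=sensor 2[2]; then 4 at sensor 1[3]=sensor 2[3]; then 2 at sensor 1[4]=sensor 2[4]; then 4 at sensor 1[6]=sensor 2[5]; then 3 at sensor 1[8]=sensor 2[6]; then 2 at sensor 1[9]=sensor 2[7]; then 5 at sensor 1[10]=sensor 2[8]; then 5 at sensor 1[11]=sensor 2[9]; then 5 at sensor 1[12]=sensor 2[10]; then 5 at sensor 1[14]=sensor 2[12] — 10 values in the same relative order in both, and the DP table's final entry dp[15][12] is also 10, so no common subsequence is longer.

10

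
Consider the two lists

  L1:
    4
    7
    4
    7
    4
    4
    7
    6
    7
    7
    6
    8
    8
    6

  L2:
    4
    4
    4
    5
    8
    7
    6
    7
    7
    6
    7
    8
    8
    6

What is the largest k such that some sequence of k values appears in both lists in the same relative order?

11

Pick 4 [1,1] → 4 [3,2] → 4 [5,3] → 7 [7,6] → 6 [8,7] → 7 [9,8] → 7 [10,9] → 6 [11,10] → 8 [12,12] → 8 [13,13] → 6 [14,14]; all 11 values appear in both, in order. The LCS DP gives dp[14][14] = 11, so this is optimal.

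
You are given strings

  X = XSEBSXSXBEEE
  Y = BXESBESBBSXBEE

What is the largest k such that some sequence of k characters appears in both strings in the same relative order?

Pick X [1,2], then S [2,4], then E [3,6], then B [4,9], then S [7,10], then X [8,11], then B [9,12], then E [11,13], then E [12,14]; all 9 characters appear in both, in order, and the DP table's final entry dp[12][14] is also 9, so no common subsequence is longer.

9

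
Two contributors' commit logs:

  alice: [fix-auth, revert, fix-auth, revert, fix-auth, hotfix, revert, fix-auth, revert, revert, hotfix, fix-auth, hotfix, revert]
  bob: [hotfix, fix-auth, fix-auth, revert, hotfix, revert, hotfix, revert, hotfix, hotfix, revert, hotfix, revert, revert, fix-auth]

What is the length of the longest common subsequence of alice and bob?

9

Taking fix-auth at alice[1]=bob[2] → fix-auth at alice[3]=bob[3] → revert at alice[4]=bob[4] → hotfix at alice[6]=bob[5] → revert at alice[7]=bob[6] → revert at alice[9]=bob[8] → revert at alice[10]=bob[11] → hotfix at alice[11]=bob[12] → fix-auth at alice[12]=bob[15] gives a common subsequence of length 9. The LCS DP gives dp[14][15] = 9, so this is optimal.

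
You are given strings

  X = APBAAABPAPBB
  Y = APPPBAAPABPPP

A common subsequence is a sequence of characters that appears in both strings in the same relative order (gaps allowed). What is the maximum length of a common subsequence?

One common subsequence of length 9: A [1,1] → P [2,4] → B [3,5] → A [4,6] → A [5,7] → A [6,9] → B [7,10] → P [8,12] → P [10,13]. The LCS DP gives dp[12][13] = 9, so this is optimal.

9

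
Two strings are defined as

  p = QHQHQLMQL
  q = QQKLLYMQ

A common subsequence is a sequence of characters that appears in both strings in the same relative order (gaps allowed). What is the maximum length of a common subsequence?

5

Pick Q [1,1], then Q [3,2], then L [6,5], then M [7,7], then Q [8,8]; all 5 characters appear in both, in order. The LCS DP gives dp[9][8] = 5, so this is optimal.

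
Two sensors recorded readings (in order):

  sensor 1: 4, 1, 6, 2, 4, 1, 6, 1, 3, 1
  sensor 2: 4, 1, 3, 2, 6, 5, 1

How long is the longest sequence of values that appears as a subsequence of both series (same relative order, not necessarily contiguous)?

5

Taking 4 [1,1] → 1 [2,2] → 2 [4,4] → 6 [7,5] → 1 [10,7] gives a common subsequence of length 5. The LCS DP gives dp[10][7] = 5, so this is optimal.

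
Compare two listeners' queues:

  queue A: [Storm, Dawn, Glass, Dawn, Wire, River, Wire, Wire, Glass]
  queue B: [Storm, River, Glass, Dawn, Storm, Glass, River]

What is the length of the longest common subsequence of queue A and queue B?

One common subsequence of length 4: Storm at queue A[1]=queue B[1], Dawn at queue A[2]=queue B[4], Glass at queue A[3]=queue B[6], River at queue A[6]=queue B[7], and the DP table's final entry dp[9][7] is also 4, so no common subsequence is longer.

4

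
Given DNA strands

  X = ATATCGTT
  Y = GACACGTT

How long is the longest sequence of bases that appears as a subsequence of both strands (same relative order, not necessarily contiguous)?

Taking A [1,2], A [3,4], C [5,5], G [6,6], T [7,7], T [8,8] gives a common subsequence of length 6. The LCS DP gives dp[8][8] = 6, so this is optimal.

6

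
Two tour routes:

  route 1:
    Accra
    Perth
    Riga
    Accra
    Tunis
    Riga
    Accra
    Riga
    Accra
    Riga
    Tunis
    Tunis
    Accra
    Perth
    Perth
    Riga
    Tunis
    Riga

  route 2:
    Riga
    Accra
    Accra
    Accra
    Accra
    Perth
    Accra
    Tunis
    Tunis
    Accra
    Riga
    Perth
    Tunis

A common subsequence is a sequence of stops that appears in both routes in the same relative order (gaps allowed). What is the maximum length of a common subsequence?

9

Taking Accra at route 1[1]=route 2[3], Accra at route 1[4]=route 2[4], Accra at route 1[7]=route 2[5], Accra at route 1[9]=route 2[7], Tunis at route 1[11]=route 2[8], Tunis at route 1[12]=route 2[9], Accra at route 1[13]=route 2[10], Perth at route 1[15]=route 2[12], Tunis at route 1[17]=route 2[13] gives a common subsequence of length 9. The LCS DP gives dp[18][13] = 9, so this is optimal.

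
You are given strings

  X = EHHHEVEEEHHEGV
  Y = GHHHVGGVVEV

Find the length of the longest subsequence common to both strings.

6

Pick H [2,2], H [3,3], H [4,4], V [6,9], E [12,10], V [14,11]; all 6 characters appear in both, in order. Since dp[14][11] = 6, nothing longer is possible.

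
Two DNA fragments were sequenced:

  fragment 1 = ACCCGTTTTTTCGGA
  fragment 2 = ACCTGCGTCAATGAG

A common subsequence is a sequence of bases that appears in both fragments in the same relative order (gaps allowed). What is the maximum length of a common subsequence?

Pick A at fragment 1[1]=fragment 2[1], C at fragment 1[2]=fragment 2[2], C at fragment 1[3]=fragment 2[3], C at fragment 1[4]=fragment 2[6], G at fragment 1[5]=fragment 2[7], T at fragment 1[6]=fragment 2[8], T at fragment 1[11]=fragment 2[12], G at fragment 1[13]=fragment 2[13], G at fragment 1[14]=fragment 2[15]; all 9 bases appear in both, in order. Since dp[15][15] = 9, nothing longer is possible.

9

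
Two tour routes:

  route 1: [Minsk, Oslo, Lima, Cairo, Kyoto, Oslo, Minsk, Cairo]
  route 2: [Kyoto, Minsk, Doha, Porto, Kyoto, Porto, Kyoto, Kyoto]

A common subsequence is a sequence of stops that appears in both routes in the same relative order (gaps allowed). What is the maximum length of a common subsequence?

Taking Minsk at route 1[1]=route 2[2]; then Kyoto at route 1[5]=route 2[8] gives a common subsequence of length 2, and the DP table's final entry dp[8][8] is also 2, so no common subsequence is longer.

2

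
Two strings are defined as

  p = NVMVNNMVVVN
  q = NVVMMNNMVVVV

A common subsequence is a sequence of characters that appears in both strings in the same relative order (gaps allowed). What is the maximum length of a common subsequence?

9

Let dp[i][j] be the LCS length of the first i characters of p and the first j characters of q. dp[i][j] = dp[i-1][j-1]+1 when the i-th and j-th characters match, else max(dp[i-1][j], dp[i][j-1]).
    ·  N  V  V  M  M  N  N  M  V  V  V  V
 ·  0  0  0  0  0  0  0  0  0  0  0  0  0
 N  0  1  1  1  1  1  1  1  1  1  1  1  1
 V  0  1  2  2  2  2  2  2  2  2  2  2  2
 M  0  1  2  2  3  3  3  3  3  3  3  3  3
 V  0  1  2  3  3  3  3  3  3  4  4  4  4
 N  0  1  2  3  3  3  4  4  4  4  4  4  4
 N  0  1  2  3  3  3  4  5  5  5  5  5  5
 M  0  1  2  3  4  4  4  5  6  6  6  6  6
 V  0  1  2  3  4  4  4  5  6  7  7  7  7
 V  0  1  2  3  4  4  4  5  6  7  8  8  8
 V  0  1  2  3  4  4  4  5  6  7  8  9  9
 N  0  1  2  3  4  4  5  5  6  7  8  9  9
dp[11][12] = 9. One LCS (by backtracking along matches): NVMNNMVVV.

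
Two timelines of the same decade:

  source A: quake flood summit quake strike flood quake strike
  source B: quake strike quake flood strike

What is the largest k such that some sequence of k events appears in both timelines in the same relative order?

4

Pick quake (source A #1, source B #1), then quake (source A #4, source B #3), then flood (source A #6, source B #4), then strike (source A #8, source B #5); all 4 events appear in both, in order. dp[8][5] = 4 confirms this is the maximum.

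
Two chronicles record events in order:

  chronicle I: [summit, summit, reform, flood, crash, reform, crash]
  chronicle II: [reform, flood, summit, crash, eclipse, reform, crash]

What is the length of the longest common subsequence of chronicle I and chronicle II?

Taking reform (chronicle I #3, chronicle II #1), flood (chronicle I #4, chronicle II #2), crash (chronicle I #5, chronicle II #4), reform (chronicle I #6, chronicle II #6), crash (chronicle I #7, chronicle II #7) gives a common subsequence of length 5. The LCS DP gives dp[7][7] = 5, so this is optimal.

5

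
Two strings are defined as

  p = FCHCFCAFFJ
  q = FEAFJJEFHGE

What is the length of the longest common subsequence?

4

Let dp[i][j] be the LCS length of the first i characters of p and the first j characters of q. dp[i][j] = dp[i-1][j-1]+1 when the i-th and j-th characters match, else max(dp[i-1][j], dp[i][j-1]).
    ·  F  E  A  F  J  J  E  F  H  G  E
 ·  0  0  0  0  0  0  0  0  0  0  0  0
 F  0  1  1  1  1  1  1  1  1  1  1  1
 C  0  1  1  1  1  1  1  1  1  1  1  1
 H  0  1  1  1  1  1  1  1  1  2  2  2
 C  0  1  1  1  1  1  1  1  1  2  2  2
 F  0  1  1  1  2  2  2  2  2  2  2  2
 C  0  1  1  1  2  2  2  2  2  2  2  2
 A  0  1  1  2  2  2  2  2  2  2  2  2
 F  0  1  1  2  3  3  3  3  3  3  3  3
 F  0  1  1  2  3  3  3  3  4  4  4  4
 J  0  1  1  2  3  4  4  4  4  4  4  4
dp[10][11] = 4. One LCS (by backtracking along matches): FAFF.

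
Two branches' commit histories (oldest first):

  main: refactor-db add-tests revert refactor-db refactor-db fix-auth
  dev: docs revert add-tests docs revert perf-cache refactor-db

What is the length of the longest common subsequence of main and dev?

One common subsequence of length 3: add-tests at main[2]=dev[3], then revert at main[3]=dev[5], then refactor-db at main[5]=dev[7], and the DP table's final entry dp[6][7] is also 3, so no common subsequence is longer.

3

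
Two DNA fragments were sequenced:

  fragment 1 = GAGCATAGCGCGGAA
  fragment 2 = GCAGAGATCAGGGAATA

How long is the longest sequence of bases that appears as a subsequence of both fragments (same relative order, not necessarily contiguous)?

11

Match G at fragment 1[1]=fragment 2[4] → A at fragment 1[2]=fragment 2[5] → G at fragment 1[3]=fragment 2[6] → A at fragment 1[5]=fragment 2[7] → T at fragment 1[6]=fragment 2[8] → A at fragment 1[7]=fragment 2[10] → G at fragment 1[8]=fragment 2[11] → G at fragment 1[10]=fragment 2[12] → G at fragment 1[12]=fragment 2[13] → A at fragment 1[14]=fragment 2[15] → A at fragment 1[15]=fragment 2[17] — 11 bases in the same relative order in both. dp[15][17] = 11 confirms this is the maximum.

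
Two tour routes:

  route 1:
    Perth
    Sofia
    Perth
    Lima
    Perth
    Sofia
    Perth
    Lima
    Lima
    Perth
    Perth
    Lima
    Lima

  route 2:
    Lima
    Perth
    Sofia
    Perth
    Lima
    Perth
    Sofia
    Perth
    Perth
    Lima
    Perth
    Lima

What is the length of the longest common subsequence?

Taking Perth at route 1[1]=route 2[2], Sofia at route 1[2]=route 2[3], Perth at route 1[3]=route 2[4], Lima at route 1[4]=route 2[5], Perth at route 1[5]=route 2[6], Sofia at route 1[6]=route 2[7], Perth at route 1[7]=route 2[9], Lima at route 1[9]=route 2[10], Perth at route 1[11]=route 2[11], Lima at route 1[13]=route 2[12] gives a common subsequence of length 10, and the DP table's final entry dp[13][12] is also 10, so no common subsequence is longer.

10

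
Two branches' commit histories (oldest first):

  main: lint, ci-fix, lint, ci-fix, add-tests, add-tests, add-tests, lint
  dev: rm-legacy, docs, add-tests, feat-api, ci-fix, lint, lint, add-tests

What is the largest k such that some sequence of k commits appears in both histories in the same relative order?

3

Pick lint [1,6] → lint [3,7] → add-tests [7,8]; all 3 commits appear in both, in order. Since dp[8][8] = 3, nothing longer is possible.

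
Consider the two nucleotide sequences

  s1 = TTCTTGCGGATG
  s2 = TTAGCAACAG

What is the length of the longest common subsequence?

Match T (s1 #1, s2 #1) → T (s1 #2, s2 #2) → C (s1 #3, s2 #5) → C (s1 #7, s2 #8) → A (s1 #10, s2 #9) → G (s1 #12, s2 #10) — 6 bases in the same relative order in both, and the DP table's final entry dp[12][10] is also 6, so no common subsequence is longer.

6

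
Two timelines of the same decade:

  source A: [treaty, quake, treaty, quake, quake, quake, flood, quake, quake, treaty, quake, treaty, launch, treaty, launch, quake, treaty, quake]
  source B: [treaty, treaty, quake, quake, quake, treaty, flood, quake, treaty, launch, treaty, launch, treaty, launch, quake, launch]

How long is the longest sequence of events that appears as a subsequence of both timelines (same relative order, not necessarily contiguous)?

Match treaty at source A[1]=source B[1]; then treaty at source A[3]=source B[2]; then quake at source A[4]=source B[3]; then quake at source A[5]=source B[4]; then quake at source A[6]=source B[5]; then flood at source A[7]=source B[7]; then quake at source A[9]=source B[8]; then treaty at source A[10]=source B[9]; then treaty at source A[12]=source B[11]; then launch at source A[13]=source B[12]; then treaty at source A[14]=source B[13]; then launch at source A[15]=source B[14]; then quake at source A[16]=source B[15] — 13 events in the same relative order in both. dp[18][16] = 13 confirms this is the maximum.

13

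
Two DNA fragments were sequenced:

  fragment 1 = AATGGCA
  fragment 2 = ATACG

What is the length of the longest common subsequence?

Match A (fragment 1 #1, fragment 2 #1), A (fragment 1 #2, fragment 2 #3), G (fragment 1 #5, fragment 2 #5) — 3 bases in the same relative order in both, and the DP table's final entry dp[7][5] is also 3, so no common subsequence is longer.

3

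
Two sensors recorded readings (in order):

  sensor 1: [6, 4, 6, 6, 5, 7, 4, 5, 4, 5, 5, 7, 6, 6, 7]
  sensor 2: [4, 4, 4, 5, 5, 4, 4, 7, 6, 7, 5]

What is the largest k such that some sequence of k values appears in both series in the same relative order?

8

Match 4 [2,1]; then 4 [7,2]; then 4 [9,3]; then 5 [10,4]; then 5 [11,5]; then 7 [12,8]; then 6 [14,9]; then 7 [15,10] — 8 values in the same relative order in both, and the DP table's final entry dp[15][11] is also 8, so no common subsequence is longer.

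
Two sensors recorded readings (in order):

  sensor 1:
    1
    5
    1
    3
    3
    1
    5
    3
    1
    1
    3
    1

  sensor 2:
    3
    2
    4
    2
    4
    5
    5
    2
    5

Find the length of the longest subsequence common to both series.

Let dp[i][j] be the LCS length of the first i values of sensor 1 and the first j values of sensor 2. dp[i][j] = dp[i-1][j-1]+1 when the i-th and j-th values match, else max(dp[i-1][j], dp[i][j-1]).
    ·  3  2  4  2  4  5  5  2  5
 ·  0  0  0  0  0  0  0  0  0  0
 1  0  0  0  0  0  0  0  0  0  0
 5  0  0  0  0  0  0  1  1  1  1
 1  0  0  0  0  0  0  1  1  1  1
 3  0  1  1  1  1  1  1  1  1  1
 3  0  1  1  1  1  1  1  1  1  1
 1  0  1  1  1  1  1  1  1  1  1
 5  0  1  1  1  1  1  2  2  2  2
 3  0  1  1  1  1  1  2  2  2  2
 1  0  1  1  1  1  1  2  2  2  2
 1  0  1  1  1  1  1  2  2  2  2
 3  0  1  1  1  1  1  2  2  2  2
 1  0  1  1  1  1  1  2  2  2  2
dp[12][9] = 2. One LCS (by backtracking along matches): 5, 5.

2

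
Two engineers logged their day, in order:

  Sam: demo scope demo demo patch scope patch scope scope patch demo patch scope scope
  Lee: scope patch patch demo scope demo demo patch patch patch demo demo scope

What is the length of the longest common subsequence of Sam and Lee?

Taking demo [1,4] → scope [2,5] → demo [3,6] → demo [4,7] → patch [5,8] → patch [7,9] → patch [10,10] → demo [11,12] → scope [14,13] gives a common subsequence of length 9. dp[14][13] = 9 confirms this is the maximum.

9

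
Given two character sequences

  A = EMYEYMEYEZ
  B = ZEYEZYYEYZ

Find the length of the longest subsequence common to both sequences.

Match E at A[1]=B[2] → Y at A[3]=B[3] → E at A[4]=B[4] → Y at A[5]=B[7] → E at A[7]=B[8] → Y at A[8]=B[9] → Z at A[10]=B[10] — 7 characters in the same relative order in both. Since dp[10][10] = 7, nothing longer is possible.

7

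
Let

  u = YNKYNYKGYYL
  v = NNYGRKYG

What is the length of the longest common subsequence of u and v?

5

One common subsequence of length 5: N at u[2]=v[1], then N at u[5]=v[2], then Y at u[6]=v[3], then K at u[7]=v[6], then G at u[8]=v[8]. Since dp[11][8] = 5, nothing longer is possible.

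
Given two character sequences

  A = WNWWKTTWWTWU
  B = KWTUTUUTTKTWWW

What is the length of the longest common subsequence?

One common subsequence of length 6: W (A #1, B #2), K (A #5, B #10), T (A #7, B #11), W (A #8, B #12), W (A #9, B #13), W (A #11, B #14). dp[12][14] = 6 confirms this is the maximum.

6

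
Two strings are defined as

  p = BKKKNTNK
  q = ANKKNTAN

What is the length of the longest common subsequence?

One common subsequence of length 5: K at p[3]=q[3], K at p[4]=q[4], N at p[5]=q[5], T at p[6]=q[6], N at p[7]=q[8]. The LCS DP gives dp[8][8] = 5, so this is optimal.

5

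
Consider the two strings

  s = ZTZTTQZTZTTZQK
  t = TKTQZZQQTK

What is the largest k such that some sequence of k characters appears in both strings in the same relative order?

Let dp[i][j] be the LCS length of the first i characters of s and the first j characters of t. dp[i][j] = dp[i-1][j-1]+1 when the i-th and j-th characters match, else max(dp[i-1][j], dp[i][j-1]).
    ·  T  K  T  Q  Z  Z  Q  Q  T  K
 ·  0  0  0  0  0  0  0  0  0  0  0
 Z  0  0  0  0  0  1  1  1  1  1  1
 T  0  1  1  1  1  1  1  1  1  2  2
 Z  0  1  1  1  1  2  2  2  2  2  2
 T  0  1  1  2  2  2  2  2  2  3  3
 T  0  1  1  2  2  2  2  2  2  3  3
 Q  0  1  1  2  3  3  3  3  3  3  3
 Z  0  1  1  2  3  4  4  4  4  4  4
 T  0  1  1  2  3  4  4  4  4  5  5
 Z  0  1  1  2  3  4  5  5  5  5  5
 T  0  1  1  2  3  4  5  5  5  6  6
 T  0  1  1  2  3  4  5  5  5  6  6
 Z  0  1  1  2  3  4  5  5  5  6  6
 Q  0  1  1  2  3  4  5  6  6  6  6
 K  0  1  2  2  3  4  5  6  6  6  7
dp[14][10] = 7. One LCS (by backtracking along matches): TTQZZTK.

7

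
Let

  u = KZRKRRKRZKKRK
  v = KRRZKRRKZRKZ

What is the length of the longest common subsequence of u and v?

9

One common subsequence of length 9: K [1,1] → Z [2,4] → K [4,5] → R [5,6] → R [6,7] → K [7,8] → Z [9,9] → R [12,10] → K [13,11]. The LCS DP gives dp[13][12] = 9, so this is optimal.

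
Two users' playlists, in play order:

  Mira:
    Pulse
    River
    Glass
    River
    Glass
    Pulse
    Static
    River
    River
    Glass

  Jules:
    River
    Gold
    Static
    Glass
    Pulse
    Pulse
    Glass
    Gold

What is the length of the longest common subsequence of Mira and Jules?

Match River (Mira #2, Jules #1); then Glass (Mira #3, Jules #4); then Pulse (Mira #6, Jules #6); then Glass (Mira #10, Jules #7) — 4 songs in the same relative order in both. dp[10][8] = 4 confirms this is the maximum.

4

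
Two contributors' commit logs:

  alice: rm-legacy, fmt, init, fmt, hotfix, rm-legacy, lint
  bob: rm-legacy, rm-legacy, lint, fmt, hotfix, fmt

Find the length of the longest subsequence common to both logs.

Match rm-legacy [1,2], then fmt [2,4], then fmt [4,6] — 3 commits in the same relative order in both, and the DP table's final entry dp[7][6] is also 3, so no common subsequence is longer.

3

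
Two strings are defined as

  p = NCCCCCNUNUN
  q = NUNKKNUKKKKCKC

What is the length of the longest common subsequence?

Taking N at p[1]=q[1], then N at p[7]=q[3], then N at p[9]=q[6], then U at p[10]=q[7] gives a common subsequence of length 4, and the DP table's final entry dp[11][14] is also 4, so no common subsequence is longer.

4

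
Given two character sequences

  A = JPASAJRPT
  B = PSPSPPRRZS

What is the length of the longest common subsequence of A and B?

3

Let dp[i][j] be the LCS length of the first i characters of A and the first j characters of B. dp[i][j] = dp[i-1][j-1]+1 when the i-th and j-th characters match, else max(dp[i-1][j], dp[i][j-1]).
    ·  P  S  P  S  P  P  R  R  Z  S
 ·  0  0  0  0  0  0  0  0  0  0  0
 J  0  0  0  0  0  0  0  0  0  0  0
 P  0  1  1  1  1  1  1  1  1  1  1
 A  0  1  1  1  1  1  1  1  1  1  1
 S  0  1  2  2  2  2  2  2  2  2  2
 A  0  1  2  2  2  2  2  2  2  2  2
 J  0  1  2  2  2  2  2  2  2  2  2
 R  0  1  2  2  2  2  2  3  3  3  3
 P  0  1  2  3  3  3  3  3  3  3  3
 T  0  1  2  3  3  3  3  3  3  3  3
dp[9][10] = 3. One LCS (by backtracking along matches): PSR.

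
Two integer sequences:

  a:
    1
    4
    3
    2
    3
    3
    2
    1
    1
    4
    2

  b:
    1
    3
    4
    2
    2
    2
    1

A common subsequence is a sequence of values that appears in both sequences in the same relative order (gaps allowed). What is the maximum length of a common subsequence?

Taking 1 [1,1]; then 4 [2,3]; then 2 [4,5]; then 2 [7,6]; then 1 [9,7] gives a common subsequence of length 5. Since dp[11][7] = 5, nothing longer is possible.

5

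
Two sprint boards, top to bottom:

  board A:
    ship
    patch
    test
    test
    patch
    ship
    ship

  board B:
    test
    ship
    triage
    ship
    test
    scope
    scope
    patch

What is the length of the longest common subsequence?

One common subsequence of length 3: ship (board A #1, board B #4); then test (board A #3, board B #5); then patch (board A #5, board B #8). Since dp[7][8] = 3, nothing longer is possible.

3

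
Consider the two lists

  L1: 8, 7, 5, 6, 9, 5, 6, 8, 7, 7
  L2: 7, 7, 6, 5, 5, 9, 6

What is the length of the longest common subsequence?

4

Let dp[i][j] be the LCS length of the first i values of L1 and the first j values of L2. dp[i][j] = dp[i-1][j-1]+1 when the i-th and j-th values match, else max(dp[i-1][j], dp[i][j-1]).
    ·  7  7  6  5  5  9  6
 ·  0  0  0  0  0  0  0  0
 8  0  0  0  0  0  0  0  0
 7  0  1  1  1  1  1  1  1
 5  0  1  1  1  2  2  2  2
 6  0  1  1  2  2  2  2  3
 9  0  1  1  2  2  2  3  3
 5  0  1  1  2  3  3  3  3
 6  0  1  1  2  3  3  3  4
 8  0  1  1  2  3  3  3  4
 7  0  1  2  2  3  3  3  4
 7  0  1  2  2  3  3  3  4
dp[10][7] = 4. One LCS (by backtracking along matches): 7, 5, 9, 6.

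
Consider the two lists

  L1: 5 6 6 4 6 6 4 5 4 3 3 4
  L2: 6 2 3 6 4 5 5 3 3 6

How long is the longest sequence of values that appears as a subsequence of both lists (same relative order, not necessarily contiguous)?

One common subsequence of length 6: 6 at L1[2]=L2[1]; then 6 at L1[3]=L2[4]; then 4 at L1[4]=L2[5]; then 5 at L1[8]=L2[7]; then 3 at L1[10]=L2[8]; then 3 at L1[11]=L2[9]. The LCS DP gives dp[12][10] = 6, so this is optimal.

6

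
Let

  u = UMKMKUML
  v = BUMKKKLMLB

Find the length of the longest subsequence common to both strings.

Let dp[i][j] be the LCS length of the first i characters of u and the first j characters of v. dp[i][j] = dp[i-1][j-1]+1 when the i-th and j-th characters match, else max(dp[i-1][j], dp[i][j-1]).
    ·  B  U  M  K  K  K  L  M  L  B
 ·  0  0  0  0  0  0  0  0  0  0  0
 U  0  0  1  1  1  1  1  1  1  1  1
 M  0  0  1  2  2  2  2  2  2  2  2
 K  0  0  1  2  3  3  3  3  3  3  3
 M  0  0  1  2  3  3  3  3  4  4  4
 K  0  0  1  2  3  4  4  4  4  4  4
 U  0  0  1  2  3  4  4  4  4  4  4
 M  0  0  1  2  3  4  4  4  5  5  5
 L  0  0  1  2  3  4  4  5  5  6  6
dp[8][10] = 6. One LCS (by backtracking along matches): UMKKML.

6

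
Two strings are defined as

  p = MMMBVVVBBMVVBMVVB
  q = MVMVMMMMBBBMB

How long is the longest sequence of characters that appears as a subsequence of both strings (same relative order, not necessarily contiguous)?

One common subsequence of length 8: M (p #1, q #6) → M (p #2, q #7) → M (p #3, q #8) → B (p #8, q #9) → B (p #9, q #10) → B (p #13, q #11) → M (p #14, q #12) → B (p #17, q #13). Since dp[17][13] = 8, nothing longer is possible.

8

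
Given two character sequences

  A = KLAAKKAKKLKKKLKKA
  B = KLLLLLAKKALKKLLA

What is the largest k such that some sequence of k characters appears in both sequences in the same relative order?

11

Taking K (A #1, B #1) → L (A #2, B #6) → A (A #4, B #7) → K (A #5, B #8) → K (A #6, B #9) → A (A #7, B #10) → K (A #8, B #12) → K (A #9, B #13) → L (A #10, B #14) → L (A #14, B #15) → A (A #17, B #16) gives a common subsequence of length 11. The LCS DP gives dp[17][16] = 11, so this is optimal.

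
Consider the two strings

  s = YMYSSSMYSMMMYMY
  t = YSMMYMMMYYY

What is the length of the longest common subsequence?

9

One common subsequence of length 9: Y at s[1]=t[1], then M at s[2]=t[3], then M at s[7]=t[4], then Y at s[8]=t[5], then M at s[10]=t[6], then M at s[11]=t[7], then M at s[12]=t[8], then Y at s[13]=t[10], then Y at s[15]=t[11]. Since dp[15][11] = 9, nothing longer is possible.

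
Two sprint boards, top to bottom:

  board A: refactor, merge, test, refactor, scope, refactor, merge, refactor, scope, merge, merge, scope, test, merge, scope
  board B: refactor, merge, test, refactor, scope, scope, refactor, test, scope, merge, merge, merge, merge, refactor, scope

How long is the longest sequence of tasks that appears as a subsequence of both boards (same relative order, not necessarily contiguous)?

11

One common subsequence of length 11: refactor at board A[1]=board B[1], merge at board A[2]=board B[2], test at board A[3]=board B[3], refactor at board A[4]=board B[4], scope at board A[5]=board B[6], refactor at board A[6]=board B[7], merge at board A[7]=board B[10], merge at board A[10]=board B[11], merge at board A[11]=board B[12], merge at board A[14]=board B[13], scope at board A[15]=board B[15], and the DP table's final entry dp[15][15] is also 11, so no common subsequence is longer.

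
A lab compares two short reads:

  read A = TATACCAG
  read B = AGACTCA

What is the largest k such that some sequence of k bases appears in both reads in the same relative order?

5

One common subsequence of length 5: A at read A[2]=read B[1], A at read A[4]=read B[3], C at read A[5]=read B[4], C at read A[6]=read B[6], A at read A[7]=read B[7]. Since dp[8][7] = 5, nothing longer is possible.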